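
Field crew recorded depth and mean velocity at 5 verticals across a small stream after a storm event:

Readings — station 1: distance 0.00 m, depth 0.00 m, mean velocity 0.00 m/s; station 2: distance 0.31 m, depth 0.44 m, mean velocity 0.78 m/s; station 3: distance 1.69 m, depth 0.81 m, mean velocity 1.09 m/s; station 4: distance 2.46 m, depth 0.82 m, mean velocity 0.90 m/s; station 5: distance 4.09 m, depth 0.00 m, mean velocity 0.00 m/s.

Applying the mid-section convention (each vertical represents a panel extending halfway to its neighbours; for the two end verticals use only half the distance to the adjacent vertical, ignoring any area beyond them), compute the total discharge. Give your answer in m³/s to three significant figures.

2.12 m³/s

w_2 = (1.69 − 0.00)/2 = 0.845 m; q_2 = 0.78 × 0.44 × 0.845 = 0.2900 m³/s
w_3 = (2.46 − 0.31)/2 = 1.075 m; q_3 = 1.09 × 0.81 × 1.075 = 0.9491 m³/s
w_4 = (4.09 − 1.69)/2 = 1.2 m; q_4 = 0.90 × 0.82 × 1.2 = 0.8856 m³/s
Stations 1, 5 contribute zero (depth or velocity is 0).
Q = Σ qᵢ = 2.125 m³/s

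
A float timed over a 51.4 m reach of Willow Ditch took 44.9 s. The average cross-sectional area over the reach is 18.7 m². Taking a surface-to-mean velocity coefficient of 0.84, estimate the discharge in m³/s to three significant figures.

v_surface = L / t̄ = 51.4 / 44.9 = 1.145 m/s
v_mean = 0.84 × 1.145 = 0.9616 m/s
Q = A × v_mean = 18.7 × 0.9616 = 17.98 m³/s

18.0 m³/s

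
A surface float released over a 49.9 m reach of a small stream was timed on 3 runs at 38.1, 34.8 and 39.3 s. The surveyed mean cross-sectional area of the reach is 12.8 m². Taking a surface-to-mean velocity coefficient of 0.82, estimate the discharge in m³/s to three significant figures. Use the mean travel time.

14.0 m³/s

t̄ = (38.1 + 34.8 + 39.3) / 3 = 37.4 s
v_surface = L / t̄ = 49.9 / 37.4 = 1.334 m/s
v_mean = 0.82 × 1.334 = 1.094 m/s
Q = A × v_mean = 12.8 × 1.094 = 14.00 m³/s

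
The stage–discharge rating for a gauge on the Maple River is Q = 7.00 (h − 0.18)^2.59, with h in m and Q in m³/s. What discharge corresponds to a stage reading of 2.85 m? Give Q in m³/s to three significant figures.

89.1 m³/s

Q = 7.00 × (2.85 − 0.18)^2.59 = 7.00 × 2.67^2.59 = 89.08 m³/s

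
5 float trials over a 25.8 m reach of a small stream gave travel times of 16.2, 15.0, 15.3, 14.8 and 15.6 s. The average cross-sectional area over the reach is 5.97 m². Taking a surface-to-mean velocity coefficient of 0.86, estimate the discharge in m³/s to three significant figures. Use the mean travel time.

t̄ = (16.2 + 15.0 + 15.3 + 14.8 + 15.6) / 5 = 15.38 s
v_surface = L / t̄ = 25.8 / 15.38 = 1.678 m/s
v_mean = 0.86 × 1.678 = 1.443 m/s
Q = A × v_mean = 5.97 × 1.443 = 8.613 m³/s

8.61 m³/s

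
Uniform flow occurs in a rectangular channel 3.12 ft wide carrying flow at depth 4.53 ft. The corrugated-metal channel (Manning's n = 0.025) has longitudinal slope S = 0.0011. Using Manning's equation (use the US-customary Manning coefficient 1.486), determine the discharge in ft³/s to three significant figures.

A = b·y = 3.12 × 4.53 = 14.13 ft²
P = b + 2y = 3.12 + 2×4.53 = 12.18 ft
R = A/P = 14.13/12.18 = 1.160 ft
Q = (1.486/n)·A·R^(2/3)·S^(1/2) = (1.486/0.025) × 14.13 × 1.160^(2/3) × 0.0011^(1/2) = 30.77 ft³/s

30.8 ft³/s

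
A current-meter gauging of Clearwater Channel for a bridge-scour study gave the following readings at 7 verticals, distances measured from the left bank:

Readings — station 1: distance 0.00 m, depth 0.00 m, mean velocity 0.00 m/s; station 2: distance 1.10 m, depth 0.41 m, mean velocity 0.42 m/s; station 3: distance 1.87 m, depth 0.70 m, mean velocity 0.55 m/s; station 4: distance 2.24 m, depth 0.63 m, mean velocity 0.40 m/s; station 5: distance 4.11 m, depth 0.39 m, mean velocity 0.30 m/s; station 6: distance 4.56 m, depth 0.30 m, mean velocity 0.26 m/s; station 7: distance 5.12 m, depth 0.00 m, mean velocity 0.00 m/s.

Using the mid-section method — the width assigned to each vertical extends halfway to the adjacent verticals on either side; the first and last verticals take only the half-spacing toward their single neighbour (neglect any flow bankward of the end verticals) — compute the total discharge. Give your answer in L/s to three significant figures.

w_2 = (1.87 − 0.00)/2 = 0.935 m; q_2 = 0.42 × 0.41 × 0.935 = 0.1610 m³/s
w_3 = (2.24 − 1.10)/2 = 0.57 m; q_3 = 0.55 × 0.70 × 0.57 = 0.2195 m³/s
w_4 = (4.11 − 1.87)/2 = 1.12 m; q_4 = 0.40 × 0.63 × 1.12 = 0.2822 m³/s
w_5 = (4.56 − 2.24)/2 = 1.16 m; q_5 = 0.30 × 0.39 × 1.16 = 0.1357 m³/s
w_6 = (5.12 − 4.11)/2 = 0.505 m; q_6 = 0.26 × 0.30 × 0.505 = 0.03939 m³/s
Stations 1, 7 contribute zero (depth or velocity is 0).
Q = Σ qᵢ = 0.8378 m³/s
= 0.8378 × 1000 = 837.8 L/s

838 L/s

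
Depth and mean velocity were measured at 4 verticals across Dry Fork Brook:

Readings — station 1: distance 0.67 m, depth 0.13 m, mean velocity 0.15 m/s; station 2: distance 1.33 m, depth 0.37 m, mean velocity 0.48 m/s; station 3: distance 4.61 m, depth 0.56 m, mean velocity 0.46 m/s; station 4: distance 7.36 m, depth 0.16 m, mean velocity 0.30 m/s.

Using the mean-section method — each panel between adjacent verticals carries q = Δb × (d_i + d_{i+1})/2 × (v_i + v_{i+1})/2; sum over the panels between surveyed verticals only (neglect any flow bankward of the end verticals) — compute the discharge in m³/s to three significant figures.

Panel 1-2: Δb = 0.66 m, d̄ = (0.13+0.37)/2 = 0.25, v̄ = (0.15+0.48)/2 = 0.315 → q = 0.66×0.25×0.315 = 0.05198 m³/s
Panel 2-3: Δb = 3.28 m, d̄ = (0.37+0.56)/2 = 0.465, v̄ = (0.48+0.46)/2 = 0.47 → q = 3.28×0.465×0.47 = 0.7168 m³/s
Panel 3-4: Δb = 2.75 m, d̄ = (0.56+0.16)/2 = 0.36, v̄ = (0.46+0.30)/2 = 0.38 → q = 2.75×0.36×0.38 = 0.3762 m³/s
Q = Σ q = 1.145 m³/s

1.15 m³/s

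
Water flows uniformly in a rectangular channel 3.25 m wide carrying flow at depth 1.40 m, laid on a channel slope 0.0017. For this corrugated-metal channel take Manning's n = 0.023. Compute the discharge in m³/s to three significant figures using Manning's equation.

6.75 m³/s

A = b·y = 3.25 × 1.40 = 4.550 m²
P = b + 2y = 3.25 + 2×1.40 = 6.050 m
R = A/P = 4.550/6.050 = 0.7521 m
Q = (1/n)·A·R^(2/3)·S^(1/2) = (1/0.023) × 4.550 × 0.7521^(2/3) × 0.0017^(1/2) = 6.745 m³/s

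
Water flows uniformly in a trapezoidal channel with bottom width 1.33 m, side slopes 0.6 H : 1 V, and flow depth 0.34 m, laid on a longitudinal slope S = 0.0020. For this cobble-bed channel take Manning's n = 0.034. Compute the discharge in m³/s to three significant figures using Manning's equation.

0.269 m³/s

A = (b + z·y)·y = (1.33 + 0.6×0.34)×0.34 = 0.5216 m²
P = b + 2y√(1+z²) = 1.33 + 2×0.34×√(1+0.6²) = 2.123 m
R = A/P = 0.5216/2.123 = 0.2457 m
Q = (1/n)·A·R^(2/3)·S^(1/2) = (1/0.034) × 0.5216 × 0.2457^(2/3) × 0.0020^(1/2) = 0.2691 m³/s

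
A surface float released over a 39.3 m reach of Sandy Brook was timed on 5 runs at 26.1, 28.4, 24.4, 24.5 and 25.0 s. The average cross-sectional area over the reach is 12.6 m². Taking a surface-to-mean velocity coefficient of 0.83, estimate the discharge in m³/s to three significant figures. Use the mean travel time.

16.0 m³/s

t̄ = (26.1 + 28.4 + 24.4 + 24.5 + 25.0) / 5 = 25.68 s
v_surface = L / t̄ = 39.3 / 25.68 = 1.530 m/s
v_mean = 0.83 × 1.530 = 1.270 m/s
Q = A × v_mean = 12.6 × 1.270 = 16.00 m³/s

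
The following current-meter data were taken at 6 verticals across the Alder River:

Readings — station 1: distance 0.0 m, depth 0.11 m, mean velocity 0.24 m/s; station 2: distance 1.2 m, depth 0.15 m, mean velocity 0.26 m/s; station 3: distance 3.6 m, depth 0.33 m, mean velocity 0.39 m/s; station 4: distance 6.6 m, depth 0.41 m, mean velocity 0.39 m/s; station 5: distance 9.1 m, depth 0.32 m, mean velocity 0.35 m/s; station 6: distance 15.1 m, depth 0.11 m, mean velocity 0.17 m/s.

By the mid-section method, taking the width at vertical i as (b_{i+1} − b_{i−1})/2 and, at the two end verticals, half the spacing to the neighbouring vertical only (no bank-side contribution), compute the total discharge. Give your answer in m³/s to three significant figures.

w_1 = (1.2 − 0.0)/2 = 0.6 m; q_1 = 0.24 × 0.11 × 0.6 = 0.01584 m³/s
w_2 = (3.6 − 0.0)/2 = 1.8 m; q_2 = 0.26 × 0.15 × 1.8 = 0.07020 m³/s
w_3 = (6.6 − 1.2)/2 = 2.7 m; q_3 = 0.39 × 0.33 × 2.7 = 0.3475 m³/s
w_4 = (9.1 − 3.6)/2 = 2.75 m; q_4 = 0.39 × 0.41 × 2.75 = 0.4397 m³/s
w_5 = (15.1 − 6.6)/2 = 4.25 m; q_5 = 0.35 × 0.32 × 4.25 = 0.4760 m³/s
w_6 = (15.1 − 9.1)/2 = 3 m; q_6 = 0.17 × 0.11 × 3 = 0.05610 m³/s
Q = Σ qᵢ = 1.405 m³/s

1.41 m³/s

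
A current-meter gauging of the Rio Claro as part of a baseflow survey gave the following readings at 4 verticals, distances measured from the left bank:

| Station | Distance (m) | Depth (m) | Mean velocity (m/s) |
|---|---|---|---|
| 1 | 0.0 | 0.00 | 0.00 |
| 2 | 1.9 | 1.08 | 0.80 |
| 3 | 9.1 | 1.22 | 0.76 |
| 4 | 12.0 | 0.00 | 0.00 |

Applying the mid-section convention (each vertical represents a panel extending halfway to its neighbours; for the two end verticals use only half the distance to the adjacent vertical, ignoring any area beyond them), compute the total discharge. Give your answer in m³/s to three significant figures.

8.61 m³/s

w_2 = (9.1 − 0.0)/2 = 4.55 m; q_2 = 0.80 × 1.08 × 4.55 = 3.931 m³/s
w_3 = (12.0 − 1.9)/2 = 5.05 m; q_3 = 0.76 × 1.22 × 5.05 = 4.682 m³/s
Stations 1, 4 contribute zero (depth or velocity is 0).
Q = Σ qᵢ = 8.614 m³/s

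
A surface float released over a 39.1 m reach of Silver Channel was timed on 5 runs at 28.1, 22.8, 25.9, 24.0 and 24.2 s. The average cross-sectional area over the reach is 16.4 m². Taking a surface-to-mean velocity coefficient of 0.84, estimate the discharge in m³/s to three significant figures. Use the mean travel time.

21.5 m³/s

t̄ = (28.1 + 22.8 + 25.9 + 24.0 + 24.2) / 5 = 25 s
v_surface = L / t̄ = 39.1 / 25 = 1.564 m/s
v_mean = 0.84 × 1.564 = 1.314 m/s
Q = A × v_mean = 16.4 × 1.314 = 21.55 m³/s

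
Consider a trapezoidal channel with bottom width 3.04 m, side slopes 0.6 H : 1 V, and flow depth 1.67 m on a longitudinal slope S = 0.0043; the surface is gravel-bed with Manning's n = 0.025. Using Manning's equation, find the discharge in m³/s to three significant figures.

A = (b + z·y)·y = (3.04 + 0.6×1.67)×1.67 = 6.750 m²
P = b + 2y√(1+z²) = 3.04 + 2×1.67×√(1+0.6²) = 6.935 m
R = A/P = 6.750/6.935 = 0.9733 m
Q = (1/n)·A·R^(2/3)·S^(1/2) = (1/0.025) × 6.750 × 0.9733^(2/3) × 0.0043^(1/2) = 17.39 m³/s

17.4 m³/s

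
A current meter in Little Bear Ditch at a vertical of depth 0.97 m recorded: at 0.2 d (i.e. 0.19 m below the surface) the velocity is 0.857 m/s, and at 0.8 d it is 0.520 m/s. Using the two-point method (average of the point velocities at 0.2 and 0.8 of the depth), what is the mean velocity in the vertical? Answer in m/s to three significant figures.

v̄ = (0.857 + 0.520) / 2 = 0.6885 m/s

0.689 m/s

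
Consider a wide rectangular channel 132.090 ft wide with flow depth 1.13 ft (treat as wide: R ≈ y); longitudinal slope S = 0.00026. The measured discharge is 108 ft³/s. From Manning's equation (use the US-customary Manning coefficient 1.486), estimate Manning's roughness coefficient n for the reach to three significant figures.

A = b·y = 132.090 × 1.13 = 149.3 ft²
Wide channel: R ≈ y = 1.13 ft
n = (1.486/Q)·A·R^(2/3)·S^(1/2) = (1.486/108) × 149.3 × 1.085 × 0.01612 = 0.03593

0.0359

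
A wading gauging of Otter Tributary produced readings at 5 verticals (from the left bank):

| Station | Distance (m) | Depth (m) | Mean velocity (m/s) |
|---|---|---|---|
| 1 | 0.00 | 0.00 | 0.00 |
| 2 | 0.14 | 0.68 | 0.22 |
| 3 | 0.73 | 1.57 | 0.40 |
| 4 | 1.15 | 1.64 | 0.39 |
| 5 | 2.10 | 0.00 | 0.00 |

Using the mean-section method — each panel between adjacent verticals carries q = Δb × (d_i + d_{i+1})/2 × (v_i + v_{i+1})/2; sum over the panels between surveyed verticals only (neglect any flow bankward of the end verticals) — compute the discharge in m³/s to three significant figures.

Panel 1-2: Δb = 0.14 m, d̄ = (0.00+0.68)/2 = 0.34, v̄ = (0.00+0.22)/2 = 0.11 → q = 0.14×0.34×0.11 = 0.005236 m³/s
Panel 2-3: Δb = 0.59 m, d̄ = (0.68+1.57)/2 = 1.125, v̄ = (0.22+0.40)/2 = 0.31 → q = 0.59×1.125×0.31 = 0.2058 m³/s
Panel 3-4: Δb = 0.42 m, d̄ = (1.57+1.64)/2 = 1.605, v̄ = (0.40+0.39)/2 = 0.395 → q = 0.42×1.605×0.395 = 0.2663 m³/s
Panel 4-5: Δb = 0.95 m, d̄ = (1.64+0.00)/2 = 0.82, v̄ = (0.39+0.00)/2 = 0.195 → q = 0.95×0.82×0.195 = 0.1519 m³/s
Q = Σ q = 0.6292 m³/s

0.629 m³/s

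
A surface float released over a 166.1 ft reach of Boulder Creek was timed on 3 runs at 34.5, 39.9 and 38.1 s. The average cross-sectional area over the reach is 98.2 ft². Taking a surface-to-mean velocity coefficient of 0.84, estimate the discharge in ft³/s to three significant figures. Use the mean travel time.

t̄ = (34.5 + 39.9 + 38.1) / 3 = 37.5 s
v_surface = L / t̄ = 166.1 / 37.5 = 4.429 ft/s
v_mean = 0.84 × 4.429 = 3.721 ft/s
Q = A × v_mean = 98.2 × 3.721 = 365.4 ft³/s

365 ft³/s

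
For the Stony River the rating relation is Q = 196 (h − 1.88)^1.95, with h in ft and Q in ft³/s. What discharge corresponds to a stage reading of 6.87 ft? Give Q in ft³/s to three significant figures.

4500 ft³/s

Q = 196 × (6.87 − 1.88)^1.95 = 196 × 4.99^1.95 = 4504 ft³/s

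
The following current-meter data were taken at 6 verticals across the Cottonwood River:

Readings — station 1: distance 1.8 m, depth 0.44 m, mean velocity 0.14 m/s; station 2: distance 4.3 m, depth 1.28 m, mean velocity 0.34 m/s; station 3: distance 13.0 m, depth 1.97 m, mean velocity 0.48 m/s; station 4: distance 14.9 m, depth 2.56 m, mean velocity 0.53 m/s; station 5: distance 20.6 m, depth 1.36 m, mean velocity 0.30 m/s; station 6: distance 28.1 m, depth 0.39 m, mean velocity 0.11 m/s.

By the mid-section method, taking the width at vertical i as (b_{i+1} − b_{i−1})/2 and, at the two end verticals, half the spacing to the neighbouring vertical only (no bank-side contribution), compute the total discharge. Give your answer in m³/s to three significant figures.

15.5 m³/s

w_1 = (4.3 − 1.8)/2 = 1.25 m; q_1 = 0.14 × 0.44 × 1.25 = 0.07700 m³/s
w_2 = (13.0 − 1.8)/2 = 5.6 m; q_2 = 0.34 × 1.28 × 5.6 = 2.437 m³/s
w_3 = (14.9 − 4.3)/2 = 5.3 m; q_3 = 0.48 × 1.97 × 5.3 = 5.012 m³/s
w_4 = (20.6 − 13.0)/2 = 3.8 m; q_4 = 0.53 × 2.56 × 3.8 = 5.156 m³/s
w_5 = (28.1 − 14.9)/2 = 6.6 m; q_5 = 0.30 × 1.36 × 6.6 = 2.693 m³/s
w_6 = (28.1 − 20.6)/2 = 3.75 m; q_6 = 0.11 × 0.39 × 3.75 = 0.1609 m³/s
Q = Σ qᵢ = 15.54 m³/s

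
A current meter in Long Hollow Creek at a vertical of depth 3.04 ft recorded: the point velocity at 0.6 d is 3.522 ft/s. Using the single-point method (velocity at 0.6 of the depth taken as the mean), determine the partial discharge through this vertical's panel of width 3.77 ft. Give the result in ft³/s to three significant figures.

40.4 ft³/s

v̄ = v₀.₆ = 3.522 ft/s
q = v̄ × d × w = 3.522 × 3.04 × 3.77 = 40.36 ft³/s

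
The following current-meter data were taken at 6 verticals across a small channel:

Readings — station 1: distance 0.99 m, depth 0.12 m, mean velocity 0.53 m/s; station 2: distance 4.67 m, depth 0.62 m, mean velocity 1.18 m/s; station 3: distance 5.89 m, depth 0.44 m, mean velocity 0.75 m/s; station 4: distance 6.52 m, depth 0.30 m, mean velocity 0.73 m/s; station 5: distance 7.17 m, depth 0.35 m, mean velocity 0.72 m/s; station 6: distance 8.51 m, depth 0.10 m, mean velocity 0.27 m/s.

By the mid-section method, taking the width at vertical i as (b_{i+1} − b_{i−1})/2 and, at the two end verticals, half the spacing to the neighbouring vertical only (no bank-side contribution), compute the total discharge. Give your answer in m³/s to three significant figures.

2.62 m³/s

w_1 = (4.67 − 0.99)/2 = 1.84 m; q_1 = 0.53 × 0.12 × 1.84 = 0.1170 m³/s
w_2 = (5.89 − 0.99)/2 = 2.45 m; q_2 = 1.18 × 0.62 × 2.45 = 1.792 m³/s
w_3 = (6.52 − 4.67)/2 = 0.925 m; q_3 = 0.75 × 0.44 × 0.925 = 0.3053 m³/s
w_4 = (7.17 − 5.89)/2 = 0.64 m; q_4 = 0.73 × 0.30 × 0.64 = 0.1402 m³/s
w_5 = (8.51 − 6.52)/2 = 0.995 m; q_5 = 0.72 × 0.35 × 0.995 = 0.2507 m³/s
w_6 = (8.51 − 7.17)/2 = 0.67 m; q_6 = 0.27 × 0.10 × 0.67 = 0.01809 m³/s
Q = Σ qᵢ = 2.624 m³/s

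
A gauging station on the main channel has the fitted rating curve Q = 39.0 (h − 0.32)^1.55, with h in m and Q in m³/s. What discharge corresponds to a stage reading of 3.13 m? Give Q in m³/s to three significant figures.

Q = 39.0 × (3.13 − 0.32)^1.55 = 39.0 × 2.81^1.55 = 193.4 m³/s

193 m³/s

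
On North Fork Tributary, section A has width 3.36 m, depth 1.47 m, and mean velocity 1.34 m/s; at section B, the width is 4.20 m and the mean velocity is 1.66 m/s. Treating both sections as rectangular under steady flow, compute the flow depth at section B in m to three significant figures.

Q = A₁V₁ = (3.36×1.47) × 1.34 = 6.619 m³/s
d₂ = Q/(b₂ V₂) = 6.619/(4.20×1.66) = 0.9493 m

0.949 m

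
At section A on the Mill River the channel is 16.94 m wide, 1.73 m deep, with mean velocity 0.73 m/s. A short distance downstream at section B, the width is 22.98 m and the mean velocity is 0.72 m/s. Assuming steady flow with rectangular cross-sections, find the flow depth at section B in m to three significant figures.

Q = A₁V₁ = (16.94×1.73) × 0.73 = 21.39 m³/s
d₂ = Q/(b₂ V₂) = 21.39/(22.98×0.72) = 1.293 m

1.29 m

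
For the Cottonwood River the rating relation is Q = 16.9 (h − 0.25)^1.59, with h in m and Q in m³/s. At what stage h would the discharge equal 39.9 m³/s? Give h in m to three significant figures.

1.97 m

h − h₀ = (Q/C)^(1/b) = (39.9/16.9)^(1/1.59) = 1.717 m
h = 0.25 + 1.717 = 1.967 m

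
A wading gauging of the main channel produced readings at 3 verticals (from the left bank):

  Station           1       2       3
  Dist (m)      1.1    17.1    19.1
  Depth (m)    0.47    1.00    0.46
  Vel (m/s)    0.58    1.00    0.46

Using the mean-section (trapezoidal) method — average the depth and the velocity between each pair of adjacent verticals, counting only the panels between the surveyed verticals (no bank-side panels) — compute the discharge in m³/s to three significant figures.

10.4 m³/s

Panel 1-2: Δb = 16 m, d̄ = (0.47+1.00)/2 = 0.735, v̄ = (0.58+1.00)/2 = 0.79 → q = 16×0.735×0.79 = 9.290 m³/s
Panel 2-3: Δb = 2 m, d̄ = (1.00+0.46)/2 = 0.73, v̄ = (1.00+0.46)/2 = 0.73 → q = 2×0.73×0.73 = 1.066 m³/s
Q = Σ q = 10.36 m³/s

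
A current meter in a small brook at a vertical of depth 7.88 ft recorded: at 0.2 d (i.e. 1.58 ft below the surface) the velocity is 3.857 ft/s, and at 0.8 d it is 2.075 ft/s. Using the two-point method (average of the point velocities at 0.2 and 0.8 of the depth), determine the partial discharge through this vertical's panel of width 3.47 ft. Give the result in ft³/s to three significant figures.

v̄ = (3.857 + 2.075) / 2 = 2.966 ft/s
q = v̄ × d × w = 2.966 × 7.88 × 3.47 = 81.10 ft³/s

81.1 ft³/s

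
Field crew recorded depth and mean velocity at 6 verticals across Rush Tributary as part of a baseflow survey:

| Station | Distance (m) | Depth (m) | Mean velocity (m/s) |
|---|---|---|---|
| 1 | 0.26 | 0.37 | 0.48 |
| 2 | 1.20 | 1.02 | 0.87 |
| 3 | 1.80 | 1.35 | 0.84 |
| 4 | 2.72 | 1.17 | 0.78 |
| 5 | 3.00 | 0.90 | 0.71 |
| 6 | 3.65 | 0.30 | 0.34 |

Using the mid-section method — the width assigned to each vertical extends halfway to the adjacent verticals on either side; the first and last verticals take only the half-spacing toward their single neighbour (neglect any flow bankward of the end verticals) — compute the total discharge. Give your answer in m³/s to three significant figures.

w_1 = (1.20 − 0.26)/2 = 0.47 m; q_1 = 0.48 × 0.37 × 0.47 = 0.08347 m³/s
w_2 = (1.80 − 0.26)/2 = 0.77 m; q_2 = 0.87 × 1.02 × 0.77 = 0.6833 m³/s
w_3 = (2.72 − 1.20)/2 = 0.76 m; q_3 = 0.84 × 1.35 × 0.76 = 0.8618 m³/s
w_4 = (3.00 − 1.80)/2 = 0.6 m; q_4 = 0.78 × 1.17 × 0.6 = 0.5476 m³/s
w_5 = (3.65 − 2.72)/2 = 0.465 m; q_5 = 0.71 × 0.90 × 0.465 = 0.2971 m³/s
w_6 = (3.65 − 3.00)/2 = 0.325 m; q_6 = 0.34 × 0.30 × 0.325 = 0.03315 m³/s
Q = Σ qᵢ = 2.506 m³/s

2.51 m³/s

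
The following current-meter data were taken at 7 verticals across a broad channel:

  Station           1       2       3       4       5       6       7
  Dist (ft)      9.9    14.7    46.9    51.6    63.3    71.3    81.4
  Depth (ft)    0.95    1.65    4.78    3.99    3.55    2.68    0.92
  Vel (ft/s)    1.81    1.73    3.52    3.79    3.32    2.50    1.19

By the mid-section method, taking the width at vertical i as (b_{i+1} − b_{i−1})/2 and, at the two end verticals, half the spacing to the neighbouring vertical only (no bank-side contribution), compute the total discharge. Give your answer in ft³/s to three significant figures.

674 ft³/s

w_1 = (14.7 − 9.9)/2 = 2.4 ft; q_1 = 1.81 × 0.95 × 2.4 = 4.127 ft³/s
w_2 = (46.9 − 9.9)/2 = 18.5 ft; q_2 = 1.73 × 1.65 × 18.5 = 52.81 ft³/s
w_3 = (51.6 − 14.7)/2 = 18.45 ft; q_3 = 3.52 × 4.78 × 18.45 = 310.4 ft³/s
w_4 = (63.3 − 46.9)/2 = 8.2 ft; q_4 = 3.79 × 3.99 × 8.2 = 124.0 ft³/s
w_5 = (71.3 − 51.6)/2 = 9.85 ft; q_5 = 3.32 × 3.55 × 9.85 = 116.1 ft³/s
w_6 = (81.4 − 63.3)/2 = 9.05 ft; q_6 = 2.50 × 2.68 × 9.05 = 60.64 ft³/s
w_7 = (81.4 − 71.3)/2 = 5.05 ft; q_7 = 1.19 × 0.92 × 5.05 = 5.529 ft³/s
Q = Σ qᵢ = 673.6 ft³/s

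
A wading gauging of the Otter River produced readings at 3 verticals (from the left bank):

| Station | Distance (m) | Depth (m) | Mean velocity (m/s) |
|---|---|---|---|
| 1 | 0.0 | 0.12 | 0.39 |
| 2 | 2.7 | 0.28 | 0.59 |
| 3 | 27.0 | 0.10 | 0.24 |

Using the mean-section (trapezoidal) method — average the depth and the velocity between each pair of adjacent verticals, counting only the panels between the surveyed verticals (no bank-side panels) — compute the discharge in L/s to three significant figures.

Panel 1-2: Δb = 2.7 m, d̄ = (0.12+0.28)/2 = 0.2, v̄ = (0.39+0.59)/2 = 0.49 → q = 2.7×0.2×0.49 = 0.2646 m³/s
Panel 2-3: Δb = 24.3 m, d̄ = (0.28+0.10)/2 = 0.19, v̄ = (0.59+0.24)/2 = 0.415 → q = 24.3×0.19×0.415 = 1.916 m³/s
Q = Σ q = 2.181 m³/s
= 2.181 × 1000 = 2181 L/s

2180 L/s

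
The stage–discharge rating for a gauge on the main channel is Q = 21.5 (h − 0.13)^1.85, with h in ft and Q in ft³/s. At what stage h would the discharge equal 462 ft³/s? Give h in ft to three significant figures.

h − h₀ = (Q/C)^(1/b) = (462/21.5)^(1/1.85) = 5.249 ft
h = 0.13 + 5.249 = 5.379 ft

5.38 ft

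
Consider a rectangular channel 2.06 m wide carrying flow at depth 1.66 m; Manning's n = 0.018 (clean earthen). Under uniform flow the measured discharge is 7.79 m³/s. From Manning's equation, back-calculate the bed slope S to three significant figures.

0.00308

A = b·y = 2.06 × 1.66 = 3.420 m²
P = b + 2y = 2.06 + 2×1.66 = 5.380 m
R = A/P = 3.420/5.380 = 0.6356 m
S = (Q·n / (1·A·R^(2/3)))² = (7.79×0.018 / (1×3.420×0.7393))² = 0.003077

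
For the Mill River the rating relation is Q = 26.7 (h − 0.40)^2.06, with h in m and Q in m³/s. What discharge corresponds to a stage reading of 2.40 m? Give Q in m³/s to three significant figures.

Q = 26.7 × (2.40 − 0.40)^2.06 = 26.7 × 2^2.06 = 111.3 m³/s

111 m³/s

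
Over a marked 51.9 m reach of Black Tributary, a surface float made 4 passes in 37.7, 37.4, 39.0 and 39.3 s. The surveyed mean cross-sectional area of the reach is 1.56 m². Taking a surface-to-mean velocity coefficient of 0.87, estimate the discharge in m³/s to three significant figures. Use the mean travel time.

1.84 m³/s

t̄ = (37.7 + 37.4 + 39.0 + 39.3) / 4 = 38.35 s
v_surface = L / t̄ = 51.9 / 38.35 = 1.353 m/s
v_mean = 0.87 × 1.353 = 1.177 m/s
Q = A × v_mean = 1.56 × 1.177 = 1.837 m³/s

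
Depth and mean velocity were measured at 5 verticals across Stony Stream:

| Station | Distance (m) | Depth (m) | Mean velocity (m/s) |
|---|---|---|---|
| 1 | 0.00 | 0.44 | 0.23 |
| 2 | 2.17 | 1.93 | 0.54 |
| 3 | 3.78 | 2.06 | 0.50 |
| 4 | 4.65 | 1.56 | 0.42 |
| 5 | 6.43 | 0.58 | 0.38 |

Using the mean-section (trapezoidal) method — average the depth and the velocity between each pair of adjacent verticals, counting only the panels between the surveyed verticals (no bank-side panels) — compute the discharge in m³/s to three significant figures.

Panel 1-2: Δb = 2.17 m, d̄ = (0.44+1.93)/2 = 1.185, v̄ = (0.23+0.54)/2 = 0.385 → q = 2.17×1.185×0.385 = 0.9900 m³/s
Panel 2-3: Δb = 1.61 m, d̄ = (1.93+2.06)/2 = 1.995, v̄ = (0.54+0.50)/2 = 0.52 → q = 1.61×1.995×0.52 = 1.670 m³/s
Panel 3-4: Δb = 0.87 m, d̄ = (2.06+1.56)/2 = 1.81, v̄ = (0.50+0.42)/2 = 0.46 → q = 0.87×1.81×0.46 = 0.7244 m³/s
Panel 4-5: Δb = 1.78 m, d̄ = (1.56+0.58)/2 = 1.07, v̄ = (0.42+0.38)/2 = 0.4 → q = 1.78×1.07×0.4 = 0.7618 m³/s
Q = Σ q = 4.146 m³/s

4.15 m³/s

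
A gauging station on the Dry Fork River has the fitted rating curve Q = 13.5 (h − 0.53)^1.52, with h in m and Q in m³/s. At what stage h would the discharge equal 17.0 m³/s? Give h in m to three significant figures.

1.69 m

h − h₀ = (Q/C)^(1/b) = (17.0/13.5)^(1/1.52) = 1.164 m
h = 0.53 + 1.164 = 1.694 m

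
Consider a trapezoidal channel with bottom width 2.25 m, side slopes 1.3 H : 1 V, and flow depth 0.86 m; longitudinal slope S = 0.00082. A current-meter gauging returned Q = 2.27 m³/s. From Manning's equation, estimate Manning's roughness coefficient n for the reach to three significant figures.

A = (b + z·y)·y = (2.25 + 1.3×0.86)×0.86 = 2.896 m²
P = b + 2y√(1+z²) = 2.25 + 2×0.86×√(1+1.3²) = 5.071 m
R = A/P = 2.896/5.071 = 0.5712 m
n = (1/Q)·A·R^(2/3)·S^(1/2) = (1/2.27) × 2.896 × 0.6884 × 0.02864 = 0.02515

0.0252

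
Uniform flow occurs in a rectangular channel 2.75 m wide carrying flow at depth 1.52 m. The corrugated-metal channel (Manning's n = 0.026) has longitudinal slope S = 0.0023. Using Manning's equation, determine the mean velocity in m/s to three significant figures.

A = b·y = 2.75 × 1.52 = 4.180 m²
P = b + 2y = 2.75 + 2×1.52 = 5.790 m
R = A/P = 4.180/5.790 = 0.7219 m
Q = (1/n)·A·R^(2/3)·S^(1/2) = (1/0.026) × 4.180 × 0.7219^(2/3) × 0.0023^(1/2) = 6.205 m³/s
V = Q/A = 6.205/4.180 = 1.484 m/s

1.48 m/s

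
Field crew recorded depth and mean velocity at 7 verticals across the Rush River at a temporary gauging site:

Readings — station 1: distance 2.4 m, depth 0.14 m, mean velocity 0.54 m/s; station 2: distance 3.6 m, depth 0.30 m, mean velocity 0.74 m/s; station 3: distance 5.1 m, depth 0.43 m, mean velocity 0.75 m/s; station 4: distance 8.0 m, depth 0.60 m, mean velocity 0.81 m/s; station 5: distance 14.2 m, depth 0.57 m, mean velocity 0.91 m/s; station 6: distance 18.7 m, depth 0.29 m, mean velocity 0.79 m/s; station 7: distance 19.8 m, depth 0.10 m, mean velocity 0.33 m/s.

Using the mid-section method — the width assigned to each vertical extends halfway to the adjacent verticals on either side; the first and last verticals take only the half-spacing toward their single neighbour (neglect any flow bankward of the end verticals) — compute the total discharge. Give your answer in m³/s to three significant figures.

w_1 = (3.6 − 2.4)/2 = 0.6 m; q_1 = 0.54 × 0.14 × 0.6 = 0.04536 m³/s
w_2 = (5.1 − 2.4)/2 = 1.35 m; q_2 = 0.74 × 0.30 × 1.35 = 0.2997 m³/s
w_3 = (8.0 − 3.6)/2 = 2.2 m; q_3 = 0.75 × 0.43 × 2.2 = 0.7095 m³/s
w_4 = (14.2 − 5.1)/2 = 4.55 m; q_4 = 0.81 × 0.60 × 4.55 = 2.211 m³/s
w_5 = (18.7 − 8.0)/2 = 5.35 m; q_5 = 0.91 × 0.57 × 5.35 = 2.775 m³/s
w_6 = (19.8 − 14.2)/2 = 2.8 m; q_6 = 0.79 × 0.29 × 2.8 = 0.6415 m³/s
w_7 = (19.8 − 18.7)/2 = 0.55 m; q_7 = 0.33 × 0.10 × 0.55 = 0.01815 m³/s
Q = Σ qᵢ = 6.701 m³/s

6.70 m³/s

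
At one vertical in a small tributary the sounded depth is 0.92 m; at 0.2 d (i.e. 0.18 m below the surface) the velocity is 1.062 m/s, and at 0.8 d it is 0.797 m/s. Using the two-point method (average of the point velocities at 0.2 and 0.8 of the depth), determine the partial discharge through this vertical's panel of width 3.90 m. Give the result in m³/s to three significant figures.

3.34 m³/s

v̄ = (1.062 + 0.797) / 2 = 0.9295 m/s
q = v̄ × d × w = 0.9295 × 0.92 × 3.90 = 3.335 m³/s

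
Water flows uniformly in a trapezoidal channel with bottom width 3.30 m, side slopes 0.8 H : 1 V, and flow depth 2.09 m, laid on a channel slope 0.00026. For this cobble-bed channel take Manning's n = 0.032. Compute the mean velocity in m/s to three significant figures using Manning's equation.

0.569 m/s

A = (b + z·y)·y = (3.30 + 0.8×2.09)×2.09 = 10.39 m²
P = b + 2y√(1+z²) = 3.30 + 2×2.09×√(1+0.8²) = 8.653 m
R = A/P = 10.39/8.653 = 1.201 m
Q = (1/n)·A·R^(2/3)·S^(1/2) = (1/0.032) × 10.39 × 1.201^(2/3) × 0.00026^(1/2) = 5.916 m³/s
V = Q/A = 5.916/10.39 = 0.5693 m/s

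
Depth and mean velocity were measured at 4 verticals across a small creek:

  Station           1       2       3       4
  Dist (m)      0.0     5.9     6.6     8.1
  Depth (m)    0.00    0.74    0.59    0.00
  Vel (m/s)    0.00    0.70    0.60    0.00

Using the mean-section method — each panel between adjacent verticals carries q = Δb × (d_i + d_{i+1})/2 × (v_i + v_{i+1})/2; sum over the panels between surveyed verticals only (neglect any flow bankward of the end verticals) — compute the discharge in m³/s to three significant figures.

Panel 1-2: Δb = 5.9 m, d̄ = (0.00+0.74)/2 = 0.37, v̄ = (0.00+0.70)/2 = 0.35 → q = 5.9×0.37×0.35 = 0.7641 m³/s
Panel 2-3: Δb = 0.7 m, d̄ = (0.74+0.59)/2 = 0.665, v̄ = (0.70+0.60)/2 = 0.65 → q = 0.7×0.665×0.65 = 0.3026 m³/s
Panel 3-4: Δb = 1.5 m, d̄ = (0.59+0.00)/2 = 0.295, v̄ = (0.60+0.00)/2 = 0.3 → q = 1.5×0.295×0.3 = 0.1328 m³/s
Q = Σ q = 1.199 m³/s

1.20 m³/s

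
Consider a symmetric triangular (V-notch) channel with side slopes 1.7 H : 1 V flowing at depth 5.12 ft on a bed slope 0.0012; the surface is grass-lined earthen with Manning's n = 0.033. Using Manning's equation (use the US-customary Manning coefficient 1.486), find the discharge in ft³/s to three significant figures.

A = z·y² = 1.7×5.12² = 44.56 ft²
P = 2y√(1+z²) = 2×5.12×√(1+1.7²) = 20.20 ft
R = A/P = 44.56/20.20 = 2.207 ft
Q = (1.486/n)·A·R^(2/3)·S^(1/2) = (1.486/0.033) × 44.56 × 2.207^(2/3) × 0.0012^(1/2) = 117.8 ft³/s

118 ft³/s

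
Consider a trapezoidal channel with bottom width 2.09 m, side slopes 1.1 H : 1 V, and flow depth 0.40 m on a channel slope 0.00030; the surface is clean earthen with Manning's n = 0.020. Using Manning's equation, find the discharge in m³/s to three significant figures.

A = (b + z·y)·y = (2.09 + 1.1×0.40)×0.40 = 1.012 m²
P = b + 2y√(1+z²) = 2.09 + 2×0.40×√(1+1.1²) = 3.279 m
R = A/P = 1.012/3.279 = 0.3086 m
Q = (1/n)·A·R^(2/3)·S^(1/2) = (1/0.020) × 1.012 × 0.3086^(2/3) × 0.00030^(1/2) = 0.4002 m³/s

0.400 m³/s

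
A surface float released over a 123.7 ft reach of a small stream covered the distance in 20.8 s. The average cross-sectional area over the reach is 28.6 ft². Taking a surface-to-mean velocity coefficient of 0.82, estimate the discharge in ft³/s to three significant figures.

v_surface = L / t̄ = 123.7 / 20.8 = 5.947 ft/s
v_mean = 0.82 × 5.947 = 4.877 ft/s
Q = A × v_mean = 28.6 × 4.877 = 139.5 ft³/s

139 ft³/s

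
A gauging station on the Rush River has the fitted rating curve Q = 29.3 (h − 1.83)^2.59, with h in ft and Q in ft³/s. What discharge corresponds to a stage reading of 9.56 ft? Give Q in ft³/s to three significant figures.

5850 ft³/s

Q = 29.3 × (9.56 − 1.83)^2.59 = 29.3 × 7.73^2.59 = 5851 ft³/s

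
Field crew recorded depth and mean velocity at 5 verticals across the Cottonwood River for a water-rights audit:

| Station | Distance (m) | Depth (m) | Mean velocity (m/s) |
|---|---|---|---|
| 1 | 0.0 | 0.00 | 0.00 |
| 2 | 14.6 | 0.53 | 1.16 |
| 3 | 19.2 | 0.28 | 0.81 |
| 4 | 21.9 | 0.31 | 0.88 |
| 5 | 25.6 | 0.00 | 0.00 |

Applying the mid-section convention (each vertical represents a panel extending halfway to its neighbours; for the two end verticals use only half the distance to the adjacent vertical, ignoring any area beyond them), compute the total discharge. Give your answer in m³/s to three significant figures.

7.60 m³/s

w_2 = (19.2 − 0.0)/2 = 9.6 m; q_2 = 1.16 × 0.53 × 9.6 = 5.902 m³/s
w_3 = (21.9 − 14.6)/2 = 3.65 m; q_3 = 0.81 × 0.28 × 3.65 = 0.8278 m³/s
w_4 = (25.6 − 19.2)/2 = 3.2 m; q_4 = 0.88 × 0.31 × 3.2 = 0.8730 m³/s
Stations 1, 5 contribute zero (depth or velocity is 0).
Q = Σ qᵢ = 7.603 m³/s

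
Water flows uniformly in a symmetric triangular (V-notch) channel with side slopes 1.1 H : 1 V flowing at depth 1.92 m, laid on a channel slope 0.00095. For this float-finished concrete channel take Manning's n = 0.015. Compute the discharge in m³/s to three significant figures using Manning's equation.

6.63 m³/s

A = z·y² = 1.1×1.92² = 4.055 m²
P = 2y√(1+z²) = 2×1.92×√(1+1.1²) = 5.709 m
R = A/P = 4.055/5.709 = 0.7103 m
Q = (1/n)·A·R^(2/3)·S^(1/2) = (1/0.015) × 4.055 × 0.7103^(2/3) × 0.00095^(1/2) = 6.634 m³/s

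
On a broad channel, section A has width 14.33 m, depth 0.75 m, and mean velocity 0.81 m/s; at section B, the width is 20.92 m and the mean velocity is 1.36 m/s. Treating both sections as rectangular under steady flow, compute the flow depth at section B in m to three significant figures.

Q = A₁V₁ = (14.33×0.75) × 0.81 = 8.705 m³/s
d₂ = Q/(b₂ V₂) = 8.705/(20.92×1.36) = 0.3060 m

0.306 m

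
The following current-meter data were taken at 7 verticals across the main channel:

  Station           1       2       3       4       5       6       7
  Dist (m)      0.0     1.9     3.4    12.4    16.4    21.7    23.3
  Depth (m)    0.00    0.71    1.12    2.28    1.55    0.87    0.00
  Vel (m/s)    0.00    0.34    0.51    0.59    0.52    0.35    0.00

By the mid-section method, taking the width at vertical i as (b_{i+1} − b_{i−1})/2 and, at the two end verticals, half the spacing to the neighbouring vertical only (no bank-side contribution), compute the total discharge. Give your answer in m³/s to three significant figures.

17.0 m³/s

w_2 = (3.4 − 0.0)/2 = 1.7 m; q_2 = 0.34 × 0.71 × 1.7 = 0.4104 m³/s
w_3 = (12.4 − 1.9)/2 = 5.25 m; q_3 = 0.51 × 1.12 × 5.25 = 2.999 m³/s
w_4 = (16.4 − 3.4)/2 = 6.5 m; q_4 = 0.59 × 2.28 × 6.5 = 8.744 m³/s
w_5 = (21.7 − 12.4)/2 = 4.65 m; q_5 = 0.52 × 1.55 × 4.65 = 3.748 m³/s
w_6 = (23.3 − 16.4)/2 = 3.45 m; q_6 = 0.35 × 0.87 × 3.45 = 1.051 m³/s
Stations 1, 7 contribute zero (depth or velocity is 0).
Q = Σ qᵢ = 16.95 m³/s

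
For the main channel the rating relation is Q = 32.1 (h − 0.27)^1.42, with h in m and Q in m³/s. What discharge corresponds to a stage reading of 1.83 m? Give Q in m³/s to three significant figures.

Q = 32.1 × (1.83 − 0.27)^1.42 = 32.1 × 1.56^1.42 = 60.36 m³/s

60.4 m³/s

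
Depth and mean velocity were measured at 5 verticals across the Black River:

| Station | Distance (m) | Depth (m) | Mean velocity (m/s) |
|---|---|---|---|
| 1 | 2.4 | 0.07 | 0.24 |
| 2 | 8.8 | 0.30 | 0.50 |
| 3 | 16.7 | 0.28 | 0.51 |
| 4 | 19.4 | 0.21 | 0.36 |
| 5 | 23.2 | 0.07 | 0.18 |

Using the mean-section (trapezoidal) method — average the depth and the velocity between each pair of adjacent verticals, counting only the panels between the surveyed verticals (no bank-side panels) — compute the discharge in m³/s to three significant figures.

2.03 m³/s

Panel 1-2: Δb = 6.4 m, d̄ = (0.07+0.30)/2 = 0.185, v̄ = (0.24+0.50)/2 = 0.37 → q = 6.4×0.185×0.37 = 0.4381 m³/s
Panel 2-3: Δb = 7.9 m, d̄ = (0.30+0.28)/2 = 0.29, v̄ = (0.50+0.51)/2 = 0.505 → q = 7.9×0.29×0.505 = 1.157 m³/s
Panel 3-4: Δb = 2.7 m, d̄ = (0.28+0.21)/2 = 0.245, v̄ = (0.51+0.36)/2 = 0.435 → q = 2.7×0.245×0.435 = 0.2878 m³/s
Panel 4-5: Δb = 3.8 m, d̄ = (0.21+0.07)/2 = 0.14, v̄ = (0.36+0.18)/2 = 0.27 → q = 3.8×0.14×0.27 = 0.1436 m³/s
Q = Σ q = 2.026 m³/s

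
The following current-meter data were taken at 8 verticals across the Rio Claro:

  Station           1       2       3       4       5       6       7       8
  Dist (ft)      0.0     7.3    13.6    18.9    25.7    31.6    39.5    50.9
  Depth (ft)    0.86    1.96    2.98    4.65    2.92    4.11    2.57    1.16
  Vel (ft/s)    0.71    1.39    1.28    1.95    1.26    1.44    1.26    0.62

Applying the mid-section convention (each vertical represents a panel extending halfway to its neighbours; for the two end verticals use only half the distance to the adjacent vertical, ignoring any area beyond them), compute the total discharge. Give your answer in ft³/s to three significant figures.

w_1 = (7.3 − 0.0)/2 = 3.65 ft; q_1 = 0.71 × 0.86 × 3.65 = 2.229 ft³/s
w_2 = (13.6 − 0.0)/2 = 6.8 ft; q_2 = 1.39 × 1.96 × 6.8 = 18.53 ft³/s
w_3 = (18.9 − 7.3)/2 = 5.8 ft; q_3 = 1.28 × 2.98 × 5.8 = 22.12 ft³/s
w_4 = (25.7 − 13.6)/2 = 6.05 ft; q_4 = 1.95 × 4.65 × 6.05 = 54.86 ft³/s
w_5 = (31.6 − 18.9)/2 = 6.35 ft; q_5 = 1.26 × 2.92 × 6.35 = 23.36 ft³/s
w_6 = (39.5 − 25.7)/2 = 6.9 ft; q_6 = 1.44 × 4.11 × 6.9 = 40.84 ft³/s
w_7 = (50.9 − 31.6)/2 = 9.65 ft; q_7 = 1.26 × 2.57 × 9.65 = 31.25 ft³/s
w_8 = (50.9 − 39.5)/2 = 5.7 ft; q_8 = 0.62 × 1.16 × 5.7 = 4.099 ft³/s
Q = Σ qᵢ = 197.3 ft³/s

197 ft³/s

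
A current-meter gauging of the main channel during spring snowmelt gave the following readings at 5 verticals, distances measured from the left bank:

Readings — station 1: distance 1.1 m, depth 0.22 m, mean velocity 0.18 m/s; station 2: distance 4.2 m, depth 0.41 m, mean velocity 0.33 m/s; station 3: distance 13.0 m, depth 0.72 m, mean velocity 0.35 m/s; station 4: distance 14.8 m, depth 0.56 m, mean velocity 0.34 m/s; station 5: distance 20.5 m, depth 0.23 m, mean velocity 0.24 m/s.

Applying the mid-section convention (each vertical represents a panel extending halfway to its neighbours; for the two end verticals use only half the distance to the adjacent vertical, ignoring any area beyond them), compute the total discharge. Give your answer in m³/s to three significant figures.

3.07 m³/s

w_1 = (4.2 − 1.1)/2 = 1.55 m; q_1 = 0.18 × 0.22 × 1.55 = 0.06138 m³/s
w_2 = (13.0 − 1.1)/2 = 5.95 m; q_2 = 0.33 × 0.41 × 5.95 = 0.8050 m³/s
w_3 = (14.8 − 4.2)/2 = 5.3 m; q_3 = 0.35 × 0.72 × 5.3 = 1.336 m³/s
w_4 = (20.5 − 13.0)/2 = 3.75 m; q_4 = 0.34 × 0.56 × 3.75 = 0.7140 m³/s
w_5 = (20.5 − 14.8)/2 = 2.85 m; q_5 = 0.24 × 0.23 × 2.85 = 0.1573 m³/s
Q = Σ qᵢ = 3.073 m³/s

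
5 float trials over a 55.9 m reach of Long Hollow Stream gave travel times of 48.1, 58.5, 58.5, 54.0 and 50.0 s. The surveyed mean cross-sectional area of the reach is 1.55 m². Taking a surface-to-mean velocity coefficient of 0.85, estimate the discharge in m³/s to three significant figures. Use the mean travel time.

t̄ = (48.1 + 58.5 + 58.5 + 54.0 + 50.0) / 5 = 53.82 s
v_surface = L / t̄ = 55.9 / 53.82 = 1.039 m/s
v_mean = 0.85 × 1.039 = 0.8829 m/s
Q = A × v_mean = 1.55 × 0.8829 = 1.368 m³/s

1.37 m³/s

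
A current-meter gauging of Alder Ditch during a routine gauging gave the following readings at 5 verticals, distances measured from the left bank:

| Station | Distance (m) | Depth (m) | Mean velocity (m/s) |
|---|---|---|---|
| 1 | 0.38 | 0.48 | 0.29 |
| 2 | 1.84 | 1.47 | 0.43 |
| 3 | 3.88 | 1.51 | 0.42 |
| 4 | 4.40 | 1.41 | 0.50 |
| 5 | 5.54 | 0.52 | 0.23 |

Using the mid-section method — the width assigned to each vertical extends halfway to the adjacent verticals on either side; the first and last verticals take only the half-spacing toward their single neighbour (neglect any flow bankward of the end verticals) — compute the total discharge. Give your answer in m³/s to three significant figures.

2.67 m³/s

w_1 = (1.84 − 0.38)/2 = 0.73 m; q_1 = 0.29 × 0.48 × 0.73 = 0.1016 m³/s
w_2 = (3.88 − 0.38)/2 = 1.75 m; q_2 = 0.43 × 1.47 × 1.75 = 1.106 m³/s
w_3 = (4.40 − 1.84)/2 = 1.28 m; q_3 = 0.42 × 1.51 × 1.28 = 0.8118 m³/s
w_4 = (5.54 − 3.88)/2 = 0.83 m; q_4 = 0.50 × 1.41 × 0.83 = 0.5852 m³/s
w_5 = (5.54 − 4.40)/2 = 0.57 m; q_5 = 0.23 × 0.52 × 0.57 = 0.06817 m³/s
Q = Σ qᵢ = 2.673 m³/s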